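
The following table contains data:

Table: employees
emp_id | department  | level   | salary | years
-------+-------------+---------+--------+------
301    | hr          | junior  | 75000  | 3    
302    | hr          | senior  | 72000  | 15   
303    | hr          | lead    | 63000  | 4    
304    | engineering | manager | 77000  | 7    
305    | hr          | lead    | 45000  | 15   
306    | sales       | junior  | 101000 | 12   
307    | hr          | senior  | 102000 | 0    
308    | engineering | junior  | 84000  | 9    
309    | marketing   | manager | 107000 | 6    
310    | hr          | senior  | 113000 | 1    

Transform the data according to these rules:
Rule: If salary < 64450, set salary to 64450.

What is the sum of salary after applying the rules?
859900

Step 1: 2 records have salary < 64450
Step 2: These records originally summed to 108000
Step 3: After setting to minimum: 2 × 64450 = 128900
Step 4: Unaffected records sum: 731000
Step 5: Final sum = 128900 + 731000 = 859900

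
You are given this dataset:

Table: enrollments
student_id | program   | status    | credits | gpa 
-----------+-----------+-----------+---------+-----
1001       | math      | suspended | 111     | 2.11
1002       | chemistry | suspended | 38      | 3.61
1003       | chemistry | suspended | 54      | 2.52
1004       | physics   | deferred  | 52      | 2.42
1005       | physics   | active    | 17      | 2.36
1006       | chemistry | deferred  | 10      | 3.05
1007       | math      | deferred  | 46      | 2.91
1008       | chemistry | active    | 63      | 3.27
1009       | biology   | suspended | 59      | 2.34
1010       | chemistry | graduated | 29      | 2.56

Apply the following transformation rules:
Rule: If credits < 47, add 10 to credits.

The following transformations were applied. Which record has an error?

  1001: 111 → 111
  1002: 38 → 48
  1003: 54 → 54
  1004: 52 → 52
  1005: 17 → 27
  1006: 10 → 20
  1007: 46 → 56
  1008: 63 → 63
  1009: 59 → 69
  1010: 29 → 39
Record 1009 has an error. The correct transformed value should be 59, not 69.

Step 1: Check each record against the rule
Step 2: Record 1009 has credits = 59
Step 3: Since 59 >= 47, the bonus should not have been applied
Step 4: Correct value = 59, but claimed value = 69
Conclusion: Record 1009 has the error.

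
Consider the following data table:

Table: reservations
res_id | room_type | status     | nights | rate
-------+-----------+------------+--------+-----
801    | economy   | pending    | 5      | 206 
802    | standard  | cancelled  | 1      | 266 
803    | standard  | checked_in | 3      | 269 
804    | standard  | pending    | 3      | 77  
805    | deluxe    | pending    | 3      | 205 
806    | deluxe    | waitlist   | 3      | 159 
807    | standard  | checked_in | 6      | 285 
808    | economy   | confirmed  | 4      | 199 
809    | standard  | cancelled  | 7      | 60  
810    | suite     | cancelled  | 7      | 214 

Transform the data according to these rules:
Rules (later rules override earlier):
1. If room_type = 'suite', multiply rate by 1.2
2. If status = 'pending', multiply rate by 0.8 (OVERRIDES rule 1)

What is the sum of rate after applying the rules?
1885.2

Step 1: Rule 2 takes priority for records with status = 'pending'
  - 3 records: 488 × 0.8 = 390.4
Step 2: Rule 1 applies to remaining records with room_type = 'suite'
  - 1 records: 214 × 1.2 = 256.8
Step 3: Other records unchanged: 1238
Step 4: Final sum = 390.4 + 256.8 + 1238 = 1885.2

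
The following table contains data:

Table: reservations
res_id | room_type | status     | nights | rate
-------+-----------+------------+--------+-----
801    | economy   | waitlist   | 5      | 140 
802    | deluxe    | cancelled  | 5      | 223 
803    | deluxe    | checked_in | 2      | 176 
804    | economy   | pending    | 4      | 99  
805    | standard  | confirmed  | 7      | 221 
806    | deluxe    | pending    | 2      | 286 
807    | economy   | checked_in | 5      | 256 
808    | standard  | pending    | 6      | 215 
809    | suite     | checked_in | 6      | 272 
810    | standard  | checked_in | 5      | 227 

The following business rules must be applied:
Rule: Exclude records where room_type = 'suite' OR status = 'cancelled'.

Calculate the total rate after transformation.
1620

Step 1: Find records where room_type = 'suite' OR status = 'cancelled'
Step 2: 2 records match, summing to 495
Step 3: Original sum: 2115
Step 4: Remaining sum = 2115 - 495 = 1620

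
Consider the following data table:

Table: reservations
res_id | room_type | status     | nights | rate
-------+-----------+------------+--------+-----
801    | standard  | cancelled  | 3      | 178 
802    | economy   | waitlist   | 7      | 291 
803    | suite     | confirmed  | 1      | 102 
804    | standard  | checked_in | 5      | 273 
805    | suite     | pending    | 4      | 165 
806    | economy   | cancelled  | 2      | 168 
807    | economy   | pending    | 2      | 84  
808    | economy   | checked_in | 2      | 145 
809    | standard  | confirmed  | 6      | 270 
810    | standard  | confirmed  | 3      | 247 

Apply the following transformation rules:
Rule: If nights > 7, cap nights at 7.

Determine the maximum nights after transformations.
7

Step 1: Original maximum nights = 7
Step 2: Check cap of 7 against maximum
Step 3: No records exceed the cap (max 7 <= cap 7), so no capping applies
Step 4: Maximum after transformation = 7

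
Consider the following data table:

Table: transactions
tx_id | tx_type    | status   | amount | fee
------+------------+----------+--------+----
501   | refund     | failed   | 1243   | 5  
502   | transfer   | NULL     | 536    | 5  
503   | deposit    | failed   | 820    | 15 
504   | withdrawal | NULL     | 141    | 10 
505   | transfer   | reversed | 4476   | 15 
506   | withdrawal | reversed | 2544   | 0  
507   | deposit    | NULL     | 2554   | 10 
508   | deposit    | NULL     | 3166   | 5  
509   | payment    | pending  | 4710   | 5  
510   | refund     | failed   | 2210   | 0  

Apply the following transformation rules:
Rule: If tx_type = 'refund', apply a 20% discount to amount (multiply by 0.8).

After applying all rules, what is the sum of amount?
21709.4

Step 1: Records with tx_type = 'refund' have total amount = 3453
Step 2: Apply multiplier: 3453 × 0.8 = 2762.4
Step 3: Other records total: 18947
Step 4: Final sum = 2762.4 + 18947 = 21709.4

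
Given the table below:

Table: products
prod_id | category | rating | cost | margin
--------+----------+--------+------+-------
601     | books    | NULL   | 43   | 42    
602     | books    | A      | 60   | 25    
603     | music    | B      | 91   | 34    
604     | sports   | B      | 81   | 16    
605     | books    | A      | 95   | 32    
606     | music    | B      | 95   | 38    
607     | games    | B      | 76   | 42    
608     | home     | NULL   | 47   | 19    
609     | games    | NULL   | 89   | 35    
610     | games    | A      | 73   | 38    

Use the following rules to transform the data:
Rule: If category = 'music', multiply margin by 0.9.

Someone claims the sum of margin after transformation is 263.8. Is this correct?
No, the correct result is 313.8.

Step 1: Calculate the correct sum after transformation
Step 2: Apply multiplier 0.9 to records where category = 'music'
Step 3: Correct result = 313.8
Step 4: Claimed result = 263.8
Step 5: 313.8 ≠ 263.8
Conclusion: The claimed result is incorrect. The correct answer is 313.8.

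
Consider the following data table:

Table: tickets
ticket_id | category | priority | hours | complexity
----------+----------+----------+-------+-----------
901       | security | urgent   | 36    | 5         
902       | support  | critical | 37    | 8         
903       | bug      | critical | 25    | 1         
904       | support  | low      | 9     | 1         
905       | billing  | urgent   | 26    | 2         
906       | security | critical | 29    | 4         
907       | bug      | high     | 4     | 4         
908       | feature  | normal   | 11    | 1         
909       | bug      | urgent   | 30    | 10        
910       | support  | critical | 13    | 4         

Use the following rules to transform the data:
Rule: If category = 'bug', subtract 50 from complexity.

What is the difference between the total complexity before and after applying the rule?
150

Step 1: Original sum of complexity = 40
Step 2: 3 records have category = 'bug'
Step 3: Each affected record changes by -50
Step 4: Total change = 3 × -50 = -150
Step 5: New sum = 40 + -150 = -110
Step 6: Difference = |-110 - 40| = 150
        (Sum decreased by 150)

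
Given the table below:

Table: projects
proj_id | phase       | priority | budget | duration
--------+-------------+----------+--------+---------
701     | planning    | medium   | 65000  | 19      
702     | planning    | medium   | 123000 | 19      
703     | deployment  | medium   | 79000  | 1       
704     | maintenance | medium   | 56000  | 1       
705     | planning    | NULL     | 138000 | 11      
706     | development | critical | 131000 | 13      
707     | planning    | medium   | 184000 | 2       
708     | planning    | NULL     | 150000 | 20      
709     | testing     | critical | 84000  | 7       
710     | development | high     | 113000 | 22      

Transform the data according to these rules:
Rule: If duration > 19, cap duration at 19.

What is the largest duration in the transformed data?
19

Step 1: Original maximum duration = 22
Step 2: Apply cap at 19
Step 3: 2 records had duration > 19 and were capped
Step 4: Maximum after transformation = 19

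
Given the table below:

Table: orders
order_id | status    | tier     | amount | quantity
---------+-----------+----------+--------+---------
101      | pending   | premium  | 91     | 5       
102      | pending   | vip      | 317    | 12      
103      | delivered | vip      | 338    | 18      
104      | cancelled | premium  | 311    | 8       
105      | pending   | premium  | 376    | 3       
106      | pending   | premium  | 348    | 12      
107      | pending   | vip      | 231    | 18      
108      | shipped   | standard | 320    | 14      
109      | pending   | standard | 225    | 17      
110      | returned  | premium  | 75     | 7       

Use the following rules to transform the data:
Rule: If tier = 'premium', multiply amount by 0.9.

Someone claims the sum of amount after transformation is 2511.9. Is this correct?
Yes, the result is correct.

Step 1: Calculate the correct sum after transformation
Step 2: Apply multiplier 0.9 to records where tier = 'premium'
Step 3: Correct result = 2511.9
Step 4: Claimed result = 2511.9
Step 5: 2511.9 = 2511.9 ✓
Conclusion: The claimed result is correct.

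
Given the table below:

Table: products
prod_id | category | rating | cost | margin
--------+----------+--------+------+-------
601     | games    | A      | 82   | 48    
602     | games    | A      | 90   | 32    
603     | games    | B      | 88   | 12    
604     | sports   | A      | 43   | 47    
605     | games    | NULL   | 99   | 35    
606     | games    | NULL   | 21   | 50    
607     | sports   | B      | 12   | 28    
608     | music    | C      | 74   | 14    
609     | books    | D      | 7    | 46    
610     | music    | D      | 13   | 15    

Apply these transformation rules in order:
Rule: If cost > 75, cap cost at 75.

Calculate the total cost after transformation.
470

Step 1: 4 records have cost > 75
Step 2: These records originally summed to 359
Step 3: After capping: 4 × 75 = 300
Step 4: Unaffected records sum: 170
Step 5: Final sum = 300 + 170 = 470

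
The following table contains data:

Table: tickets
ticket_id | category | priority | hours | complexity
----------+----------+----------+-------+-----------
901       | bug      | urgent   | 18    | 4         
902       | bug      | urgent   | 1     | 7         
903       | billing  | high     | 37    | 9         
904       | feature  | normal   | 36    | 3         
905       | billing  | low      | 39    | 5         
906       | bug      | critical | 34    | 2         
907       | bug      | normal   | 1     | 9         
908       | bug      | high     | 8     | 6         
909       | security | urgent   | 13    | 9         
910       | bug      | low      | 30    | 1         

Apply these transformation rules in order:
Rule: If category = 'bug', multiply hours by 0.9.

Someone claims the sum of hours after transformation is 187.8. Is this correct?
No, the correct result is 207.8.

Step 1: Calculate the correct sum after transformation
Step 2: Apply multiplier 0.9 to records where category = 'bug'
Step 3: Correct result = 207.8
Step 4: Claimed result = 187.8
Step 5: 207.8 ≠ 187.8
Conclusion: The claimed result is incorrect. The correct answer is 207.8.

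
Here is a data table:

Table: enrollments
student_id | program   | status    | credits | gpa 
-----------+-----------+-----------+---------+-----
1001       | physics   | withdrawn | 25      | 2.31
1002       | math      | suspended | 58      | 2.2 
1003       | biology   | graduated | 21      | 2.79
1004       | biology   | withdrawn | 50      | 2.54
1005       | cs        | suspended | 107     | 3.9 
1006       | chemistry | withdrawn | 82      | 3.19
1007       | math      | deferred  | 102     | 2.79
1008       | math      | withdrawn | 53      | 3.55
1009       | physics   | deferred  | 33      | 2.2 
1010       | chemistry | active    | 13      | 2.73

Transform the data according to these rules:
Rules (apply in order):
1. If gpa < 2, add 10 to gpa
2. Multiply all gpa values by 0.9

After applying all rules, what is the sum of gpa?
25.38

Step 1: Apply Rule 1 - Add 10 to records with gpa < 2
  - 0 records affected: 0 + (0 × 10) = 0
  - Unaffected records: 28.2
  - Sum after Rule 1: 28.2
Step 2: Apply Rule 2 - Multiply all by 0.9
  - 28.2 × 0.9 = 25.38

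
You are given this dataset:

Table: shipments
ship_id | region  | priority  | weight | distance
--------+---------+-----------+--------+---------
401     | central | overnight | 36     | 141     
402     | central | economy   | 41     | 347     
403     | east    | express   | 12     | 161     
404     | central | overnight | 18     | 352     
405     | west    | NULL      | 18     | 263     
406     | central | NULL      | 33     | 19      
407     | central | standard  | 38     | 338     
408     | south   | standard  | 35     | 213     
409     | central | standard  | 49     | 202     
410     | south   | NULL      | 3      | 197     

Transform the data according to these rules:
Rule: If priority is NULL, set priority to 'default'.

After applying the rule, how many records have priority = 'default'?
3

Step 1: Count records where priority IS NULL
Step 2: Found 3 records with NULL priority
Step 3: These records will have priority set to 'default'
Step 4: Records already having priority = 'default': 0
Step 5: Answer: 3 + 0 = 3 records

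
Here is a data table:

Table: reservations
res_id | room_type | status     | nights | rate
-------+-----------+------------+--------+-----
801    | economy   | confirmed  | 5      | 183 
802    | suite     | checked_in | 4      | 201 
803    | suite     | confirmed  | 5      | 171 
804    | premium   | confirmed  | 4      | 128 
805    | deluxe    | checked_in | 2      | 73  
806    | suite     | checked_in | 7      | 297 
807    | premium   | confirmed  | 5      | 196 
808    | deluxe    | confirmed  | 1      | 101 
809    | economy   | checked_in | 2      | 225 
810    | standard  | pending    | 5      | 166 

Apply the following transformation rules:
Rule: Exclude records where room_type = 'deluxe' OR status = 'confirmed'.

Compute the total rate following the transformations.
889

Step 1: Find records where room_type = 'deluxe' OR status = 'confirmed'
Step 2: 6 records match, summing to 852
Step 3: Original sum: 1741
Step 4: Remaining sum = 1741 - 852 = 889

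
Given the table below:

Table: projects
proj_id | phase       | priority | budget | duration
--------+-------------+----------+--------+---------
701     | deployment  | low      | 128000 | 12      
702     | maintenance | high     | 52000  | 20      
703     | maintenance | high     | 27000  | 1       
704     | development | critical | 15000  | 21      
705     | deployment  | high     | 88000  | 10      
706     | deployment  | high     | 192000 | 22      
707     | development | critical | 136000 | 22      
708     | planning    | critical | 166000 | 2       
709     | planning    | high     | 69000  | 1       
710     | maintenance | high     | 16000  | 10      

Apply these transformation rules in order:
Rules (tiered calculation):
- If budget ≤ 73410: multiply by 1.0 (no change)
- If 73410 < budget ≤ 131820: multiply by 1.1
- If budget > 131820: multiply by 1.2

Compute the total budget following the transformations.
1009400.0

Step 1: Tier 1 (budget ≤ 73410): 5 records, sum = 179000 × 1.0 = 179000.0
Step 2: Tier 2 (73410 < budget ≤ 131820): 2 records, sum = 216000 × 1.1 = 237600.0
Step 3: Tier 3 (budget > 131820): 3 records, sum = 494000 × 1.2 = 592800.0
Step 4: Final sum = 179000.0 + 237600.0 + 592800.0 = 1009400.0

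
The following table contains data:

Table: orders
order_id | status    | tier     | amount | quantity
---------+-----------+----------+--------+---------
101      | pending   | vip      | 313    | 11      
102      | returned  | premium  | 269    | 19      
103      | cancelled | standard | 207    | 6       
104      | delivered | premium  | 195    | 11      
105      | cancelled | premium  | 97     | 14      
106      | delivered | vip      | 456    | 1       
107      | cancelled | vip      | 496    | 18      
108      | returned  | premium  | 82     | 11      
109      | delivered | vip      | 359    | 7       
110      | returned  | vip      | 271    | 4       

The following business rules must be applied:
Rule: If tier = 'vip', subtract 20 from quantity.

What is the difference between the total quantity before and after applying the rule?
100

Step 1: Original sum of quantity = 102
Step 2: 5 records have tier = 'vip'
Step 3: Each affected record changes by -20
Step 4: Total change = 5 × -20 = -100
Step 5: New sum = 102 + -100 = 2
Step 6: Difference = |2 - 102| = 100
        (Sum decreased by 100)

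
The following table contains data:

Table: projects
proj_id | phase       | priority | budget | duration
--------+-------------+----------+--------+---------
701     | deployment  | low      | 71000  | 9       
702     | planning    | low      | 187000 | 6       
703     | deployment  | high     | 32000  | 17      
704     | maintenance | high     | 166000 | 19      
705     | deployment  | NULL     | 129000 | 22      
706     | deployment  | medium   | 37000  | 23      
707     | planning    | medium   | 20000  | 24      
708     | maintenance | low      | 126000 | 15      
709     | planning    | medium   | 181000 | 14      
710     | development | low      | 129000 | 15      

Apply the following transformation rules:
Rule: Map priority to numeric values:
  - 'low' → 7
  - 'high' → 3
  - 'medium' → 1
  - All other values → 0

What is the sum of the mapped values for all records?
37

Step 1: Apply mapping to each record
Step 2: Count by status:
  'low': 4 records × 7 = 28
  'high': 2 records × 3 = 6
  'medium': 3 records × 1 = 3
Step 3: Sum all mapped values = 37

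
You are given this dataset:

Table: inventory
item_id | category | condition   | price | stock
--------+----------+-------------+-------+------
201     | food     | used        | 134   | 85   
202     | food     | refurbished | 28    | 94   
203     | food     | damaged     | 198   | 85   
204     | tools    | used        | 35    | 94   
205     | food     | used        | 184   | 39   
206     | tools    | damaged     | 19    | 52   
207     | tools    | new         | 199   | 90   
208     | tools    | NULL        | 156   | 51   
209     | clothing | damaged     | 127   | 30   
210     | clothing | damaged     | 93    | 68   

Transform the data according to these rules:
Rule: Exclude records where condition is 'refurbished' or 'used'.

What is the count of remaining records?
6

Step 1: Count records to exclude
  - 1 (refurbished) + 3 (used) = 4 records
Step 2: Total records: 10
Step 3: Remaining = 10 - 4 = 6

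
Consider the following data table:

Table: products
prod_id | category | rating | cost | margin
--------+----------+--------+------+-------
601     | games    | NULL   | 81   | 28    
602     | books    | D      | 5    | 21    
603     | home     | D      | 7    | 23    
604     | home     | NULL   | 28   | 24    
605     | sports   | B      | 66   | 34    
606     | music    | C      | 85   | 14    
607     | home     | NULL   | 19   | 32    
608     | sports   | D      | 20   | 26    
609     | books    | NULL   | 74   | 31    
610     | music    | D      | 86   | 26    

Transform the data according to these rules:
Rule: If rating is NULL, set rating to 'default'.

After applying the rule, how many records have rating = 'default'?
4

Step 1: Count records where rating IS NULL
Step 2: Found 4 records with NULL rating
Step 3: These records will have rating set to 'default'
Step 4: Records already having rating = 'default': 0
Step 5: Answer: 4 + 0 = 4 records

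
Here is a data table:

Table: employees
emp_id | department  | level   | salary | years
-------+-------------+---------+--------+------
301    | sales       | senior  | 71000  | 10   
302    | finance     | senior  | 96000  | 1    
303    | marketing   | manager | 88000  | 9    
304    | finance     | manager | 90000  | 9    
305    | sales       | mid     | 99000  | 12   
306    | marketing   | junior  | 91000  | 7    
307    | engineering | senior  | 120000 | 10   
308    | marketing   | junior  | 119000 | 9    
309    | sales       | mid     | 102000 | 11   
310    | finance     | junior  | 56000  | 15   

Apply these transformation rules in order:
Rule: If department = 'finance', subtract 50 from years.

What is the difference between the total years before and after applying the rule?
150

Step 1: Original sum of years = 93
Step 2: 3 records have department = 'finance'
Step 3: Each affected record changes by -50
Step 4: Total change = 3 × -50 = -150
Step 5: New sum = 93 + -150 = -57
Step 6: Difference = |-57 - 93| = 150
        (Sum decreased by 150)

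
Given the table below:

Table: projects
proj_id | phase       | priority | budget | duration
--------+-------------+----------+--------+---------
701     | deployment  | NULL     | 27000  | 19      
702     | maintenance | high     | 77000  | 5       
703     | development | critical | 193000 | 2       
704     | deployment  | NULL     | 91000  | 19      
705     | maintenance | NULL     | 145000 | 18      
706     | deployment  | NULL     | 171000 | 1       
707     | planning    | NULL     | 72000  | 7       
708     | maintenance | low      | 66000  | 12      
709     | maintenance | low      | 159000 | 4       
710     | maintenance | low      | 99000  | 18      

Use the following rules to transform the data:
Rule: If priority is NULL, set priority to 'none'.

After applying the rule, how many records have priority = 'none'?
5

Step 1: Count records where priority IS NULL
Step 2: Found 5 records with NULL priority
Step 3: These records will have priority set to 'none'
Step 4: Records already having priority = 'none': 0
Step 5: Answer: 5 + 0 = 5 records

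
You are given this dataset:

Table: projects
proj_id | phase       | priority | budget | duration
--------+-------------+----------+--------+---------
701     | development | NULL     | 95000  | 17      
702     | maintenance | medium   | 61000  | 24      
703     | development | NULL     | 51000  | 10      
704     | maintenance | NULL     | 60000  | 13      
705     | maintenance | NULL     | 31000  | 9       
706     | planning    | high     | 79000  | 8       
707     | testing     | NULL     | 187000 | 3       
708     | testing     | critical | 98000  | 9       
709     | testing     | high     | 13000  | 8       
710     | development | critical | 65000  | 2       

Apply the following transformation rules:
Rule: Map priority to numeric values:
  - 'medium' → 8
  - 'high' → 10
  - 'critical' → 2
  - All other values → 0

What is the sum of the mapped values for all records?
32

Step 1: Apply mapping to each record
Step 2: Count by status:
  'medium': 1 records × 8 = 8
  'high': 2 records × 10 = 20
  'critical': 2 records × 2 = 4
Step 3: Sum all mapped values = 32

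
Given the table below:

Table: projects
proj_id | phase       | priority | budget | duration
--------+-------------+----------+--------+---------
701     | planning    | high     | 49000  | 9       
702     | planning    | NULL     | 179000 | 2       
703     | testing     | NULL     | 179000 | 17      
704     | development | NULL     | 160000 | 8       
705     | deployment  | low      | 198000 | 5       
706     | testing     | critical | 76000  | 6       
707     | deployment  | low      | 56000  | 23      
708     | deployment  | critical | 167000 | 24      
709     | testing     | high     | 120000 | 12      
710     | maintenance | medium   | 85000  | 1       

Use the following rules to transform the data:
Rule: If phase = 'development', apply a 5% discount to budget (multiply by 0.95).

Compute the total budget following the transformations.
1261000.0

Step 1: Records with phase = 'development' have total budget = 160000
Step 2: Apply multiplier: 160000 × 0.95 = 152000.0
Step 3: Other records total: 1109000
Step 4: Final sum = 152000.0 + 1109000 = 1261000.0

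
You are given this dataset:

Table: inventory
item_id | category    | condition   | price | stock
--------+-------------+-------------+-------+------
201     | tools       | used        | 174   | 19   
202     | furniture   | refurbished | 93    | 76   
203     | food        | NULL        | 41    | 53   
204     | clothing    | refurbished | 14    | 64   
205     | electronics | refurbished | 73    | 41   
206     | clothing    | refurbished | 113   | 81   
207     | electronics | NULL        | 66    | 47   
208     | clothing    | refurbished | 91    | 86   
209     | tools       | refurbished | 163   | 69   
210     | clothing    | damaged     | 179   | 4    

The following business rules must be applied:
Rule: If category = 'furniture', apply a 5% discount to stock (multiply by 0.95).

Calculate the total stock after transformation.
536.2

Step 1: Records with category = 'furniture' have total stock = 76
Step 2: Apply multiplier: 76 × 0.95 = 72.2
Step 3: Other records total: 464
Step 4: Final sum = 72.2 + 464 = 536.2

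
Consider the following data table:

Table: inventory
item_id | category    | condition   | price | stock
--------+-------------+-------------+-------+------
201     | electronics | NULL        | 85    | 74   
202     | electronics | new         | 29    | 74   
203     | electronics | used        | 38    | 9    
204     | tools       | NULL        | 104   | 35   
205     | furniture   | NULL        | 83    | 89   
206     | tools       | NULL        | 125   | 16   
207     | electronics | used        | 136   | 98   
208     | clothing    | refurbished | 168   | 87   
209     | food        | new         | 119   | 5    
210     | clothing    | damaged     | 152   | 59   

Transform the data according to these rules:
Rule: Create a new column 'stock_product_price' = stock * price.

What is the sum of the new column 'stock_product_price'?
59312

Step 1: For each record, compute stock * price
Example calculations:
  74 * 85 = 6290
  74 * 29 = 2146
  9 * 38 = 342
  ...
Step 2: Sum all derived values
Step 3: Total = 59312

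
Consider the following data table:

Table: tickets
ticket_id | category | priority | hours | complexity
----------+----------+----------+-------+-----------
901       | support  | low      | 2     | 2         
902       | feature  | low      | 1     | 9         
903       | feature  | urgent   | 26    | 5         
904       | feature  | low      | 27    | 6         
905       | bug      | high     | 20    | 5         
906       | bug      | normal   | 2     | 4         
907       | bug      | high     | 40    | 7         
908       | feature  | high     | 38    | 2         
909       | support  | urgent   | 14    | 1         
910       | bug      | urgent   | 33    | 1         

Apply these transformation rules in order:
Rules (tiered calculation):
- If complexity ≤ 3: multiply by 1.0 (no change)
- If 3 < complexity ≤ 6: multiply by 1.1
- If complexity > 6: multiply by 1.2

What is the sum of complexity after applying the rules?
47.2

Step 1: Tier 1 (complexity ≤ 3): 4 records, sum = 6 × 1.0 = 6.0
Step 2: Tier 2 (3 < complexity ≤ 6): 4 records, sum = 20 × 1.1 = 22.0
Step 3: Tier 3 (complexity > 6): 2 records, sum = 16 × 1.2 = 19.2
Step 4: Final sum = 6.0 + 22.0 + 19.2 = 47.2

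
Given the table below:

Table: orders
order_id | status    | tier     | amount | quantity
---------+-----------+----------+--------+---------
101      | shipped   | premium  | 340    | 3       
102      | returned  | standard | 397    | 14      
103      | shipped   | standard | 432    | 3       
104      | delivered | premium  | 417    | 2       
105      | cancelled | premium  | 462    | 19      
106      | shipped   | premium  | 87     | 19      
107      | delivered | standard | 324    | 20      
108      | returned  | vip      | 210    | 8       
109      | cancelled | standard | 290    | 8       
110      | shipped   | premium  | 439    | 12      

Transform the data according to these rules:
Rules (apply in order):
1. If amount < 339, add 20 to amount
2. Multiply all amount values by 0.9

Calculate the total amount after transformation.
3130.2

Step 1: Apply Rule 1 - Add 20 to records with amount < 339
  - 4 records affected: 911 + (4 × 20) = 991
  - Unaffected records: 2487
  - Sum after Rule 1: 3478
Step 2: Apply Rule 2 - Multiply all by 0.9
  - 3478 × 0.9 = 3130.2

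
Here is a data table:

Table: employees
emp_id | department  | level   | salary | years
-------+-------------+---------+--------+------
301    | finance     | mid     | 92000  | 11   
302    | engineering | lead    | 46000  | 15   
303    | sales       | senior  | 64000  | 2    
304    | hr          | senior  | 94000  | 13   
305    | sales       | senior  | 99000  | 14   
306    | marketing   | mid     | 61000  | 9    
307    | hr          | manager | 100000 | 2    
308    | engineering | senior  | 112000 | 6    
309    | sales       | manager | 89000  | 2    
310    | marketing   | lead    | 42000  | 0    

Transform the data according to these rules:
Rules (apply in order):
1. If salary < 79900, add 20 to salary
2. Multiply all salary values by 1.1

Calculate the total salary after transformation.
878988.0

Step 1: Apply Rule 1 - Add 20 to records with salary < 79900
  - 4 records affected: 213000 + (4 × 20) = 213080
  - Unaffected records: 586000
  - Sum after Rule 1: 799080
Step 2: Apply Rule 2 - Multiply all by 1.1
  - 799080 × 1.1 = 878988.0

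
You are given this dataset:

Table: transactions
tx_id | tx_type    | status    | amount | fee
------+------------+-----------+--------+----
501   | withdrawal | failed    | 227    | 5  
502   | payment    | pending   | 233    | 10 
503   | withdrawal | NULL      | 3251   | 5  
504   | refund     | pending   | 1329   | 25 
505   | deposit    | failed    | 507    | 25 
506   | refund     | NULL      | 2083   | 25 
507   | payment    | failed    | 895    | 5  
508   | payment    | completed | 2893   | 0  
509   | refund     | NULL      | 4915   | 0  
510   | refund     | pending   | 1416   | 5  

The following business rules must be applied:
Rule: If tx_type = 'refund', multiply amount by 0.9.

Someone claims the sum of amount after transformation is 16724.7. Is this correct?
No, the correct result is 16774.7.

Step 1: Calculate the correct sum after transformation
Step 2: Apply multiplier 0.9 to records where tx_type = 'refund'
Step 3: Correct result = 16774.7
Step 4: Claimed result = 16724.7
Step 5: 16774.7 ≠ 16724.7
Conclusion: The claimed result is incorrect. The correct answer is 16774.7.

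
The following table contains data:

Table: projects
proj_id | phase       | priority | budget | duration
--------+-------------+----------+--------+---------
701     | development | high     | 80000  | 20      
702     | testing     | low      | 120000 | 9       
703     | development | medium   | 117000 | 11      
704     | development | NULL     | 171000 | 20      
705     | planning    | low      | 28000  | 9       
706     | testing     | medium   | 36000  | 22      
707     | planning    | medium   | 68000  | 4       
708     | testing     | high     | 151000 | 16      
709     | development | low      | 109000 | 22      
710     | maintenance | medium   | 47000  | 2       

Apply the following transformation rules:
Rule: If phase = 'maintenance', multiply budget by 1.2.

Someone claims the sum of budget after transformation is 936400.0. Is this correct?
Yes, the result is correct.

Step 1: Calculate the correct sum after transformation
Step 2: Apply multiplier 1.2 to records where phase = 'maintenance'
Step 3: Correct result = 936400.0
Step 4: Claimed result = 936400.0
Step 5: 936400.0 = 936400.0 ✓
Conclusion: The claimed result is correct.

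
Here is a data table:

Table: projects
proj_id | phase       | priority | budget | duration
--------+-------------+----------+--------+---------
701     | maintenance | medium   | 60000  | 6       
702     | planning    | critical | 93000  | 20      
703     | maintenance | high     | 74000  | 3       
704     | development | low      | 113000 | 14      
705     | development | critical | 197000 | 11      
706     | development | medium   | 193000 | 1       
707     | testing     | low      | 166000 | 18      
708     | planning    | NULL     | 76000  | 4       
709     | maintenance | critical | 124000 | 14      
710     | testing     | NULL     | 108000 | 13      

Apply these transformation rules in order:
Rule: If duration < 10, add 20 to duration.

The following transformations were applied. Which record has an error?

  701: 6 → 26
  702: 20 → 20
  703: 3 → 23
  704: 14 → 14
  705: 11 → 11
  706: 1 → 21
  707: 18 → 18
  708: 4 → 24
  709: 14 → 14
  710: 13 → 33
Record 710 has an error. The correct transformed value should be 13, not 33.

Step 1: Check each record against the rule
Step 2: Record 710 has duration = 13
Step 3: Since 13 >= 10, the bonus should not have been applied
Step 4: Correct value = 13, but claimed value = 33
Conclusion: Record 710 has the error.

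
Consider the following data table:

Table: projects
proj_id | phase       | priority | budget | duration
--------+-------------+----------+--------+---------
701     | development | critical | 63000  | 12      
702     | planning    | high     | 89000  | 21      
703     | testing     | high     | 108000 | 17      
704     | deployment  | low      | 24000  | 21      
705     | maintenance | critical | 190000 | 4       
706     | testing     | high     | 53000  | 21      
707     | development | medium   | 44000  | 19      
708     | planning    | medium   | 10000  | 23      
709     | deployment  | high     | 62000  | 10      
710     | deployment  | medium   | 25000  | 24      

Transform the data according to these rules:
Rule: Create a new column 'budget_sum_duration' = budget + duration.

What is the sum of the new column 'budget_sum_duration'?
668172

Step 1: For each record, compute budget + duration
Example calculations:
  63000 + 12 = 63012
  89000 + 21 = 89021
  108000 + 17 = 108017
  ...
Step 2: Sum all derived values
Step 3: Total = 668172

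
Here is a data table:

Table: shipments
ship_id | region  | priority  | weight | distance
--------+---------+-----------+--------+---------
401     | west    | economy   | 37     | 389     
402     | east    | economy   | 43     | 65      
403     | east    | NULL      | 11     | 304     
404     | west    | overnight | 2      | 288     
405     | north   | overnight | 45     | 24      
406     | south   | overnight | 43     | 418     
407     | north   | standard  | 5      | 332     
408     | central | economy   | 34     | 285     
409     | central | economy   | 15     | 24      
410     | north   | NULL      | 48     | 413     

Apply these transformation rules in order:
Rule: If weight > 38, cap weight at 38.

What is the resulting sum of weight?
256

Step 1: 4 records have weight > 38
Step 2: These records originally summed to 179
Step 3: After capping: 4 × 38 = 152
Step 4: Unaffected records sum: 104
Step 5: Final sum = 152 + 104 = 256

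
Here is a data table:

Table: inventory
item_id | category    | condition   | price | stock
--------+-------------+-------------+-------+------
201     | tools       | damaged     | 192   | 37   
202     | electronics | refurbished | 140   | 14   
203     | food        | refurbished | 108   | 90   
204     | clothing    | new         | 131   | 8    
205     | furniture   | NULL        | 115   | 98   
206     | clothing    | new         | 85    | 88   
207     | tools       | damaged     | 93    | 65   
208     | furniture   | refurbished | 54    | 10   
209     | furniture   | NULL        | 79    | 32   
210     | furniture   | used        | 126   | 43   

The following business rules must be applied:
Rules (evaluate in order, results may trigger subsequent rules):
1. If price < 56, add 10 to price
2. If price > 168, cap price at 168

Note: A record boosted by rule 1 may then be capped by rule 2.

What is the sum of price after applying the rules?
1109

Step 1: Apply rule 1 to records with price < 56
  - 1 records get bonus of 10
  - Of these, 0 records then exceed 168 and get capped
Step 2: Apply rule 2 to records with price > 168
  - 1 records (original) are capped
Step 3: Calculate final sum = 1109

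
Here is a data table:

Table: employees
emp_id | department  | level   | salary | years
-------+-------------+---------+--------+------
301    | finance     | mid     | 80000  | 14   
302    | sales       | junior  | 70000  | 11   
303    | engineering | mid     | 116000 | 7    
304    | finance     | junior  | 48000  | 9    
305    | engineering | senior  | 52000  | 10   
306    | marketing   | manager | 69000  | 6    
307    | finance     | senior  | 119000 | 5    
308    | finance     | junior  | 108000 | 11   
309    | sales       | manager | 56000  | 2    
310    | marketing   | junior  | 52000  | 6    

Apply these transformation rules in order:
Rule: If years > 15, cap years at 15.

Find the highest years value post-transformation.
14

Step 1: Original maximum years = 14
Step 2: Check cap of 15 against maximum
Step 3: No records exceed the cap (max 14 <= cap 15), so no capping applies
Step 4: Maximum after transformation = 14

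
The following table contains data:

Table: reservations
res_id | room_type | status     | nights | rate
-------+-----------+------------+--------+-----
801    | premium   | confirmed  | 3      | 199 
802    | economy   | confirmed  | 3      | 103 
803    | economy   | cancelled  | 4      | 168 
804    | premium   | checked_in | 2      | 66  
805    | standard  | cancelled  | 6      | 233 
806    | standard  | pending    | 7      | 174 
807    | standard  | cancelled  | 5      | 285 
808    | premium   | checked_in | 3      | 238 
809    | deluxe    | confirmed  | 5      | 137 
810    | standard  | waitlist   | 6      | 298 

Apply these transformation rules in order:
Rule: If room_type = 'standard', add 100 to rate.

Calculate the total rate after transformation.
2301

Step 1: Count records where room_type = 'standard': 4
Step 2: Total bonus added: 4 × 100 = 400
Step 3: Original sum of rate: 1901
Step 4: Final sum = 1901 + 400 = 2301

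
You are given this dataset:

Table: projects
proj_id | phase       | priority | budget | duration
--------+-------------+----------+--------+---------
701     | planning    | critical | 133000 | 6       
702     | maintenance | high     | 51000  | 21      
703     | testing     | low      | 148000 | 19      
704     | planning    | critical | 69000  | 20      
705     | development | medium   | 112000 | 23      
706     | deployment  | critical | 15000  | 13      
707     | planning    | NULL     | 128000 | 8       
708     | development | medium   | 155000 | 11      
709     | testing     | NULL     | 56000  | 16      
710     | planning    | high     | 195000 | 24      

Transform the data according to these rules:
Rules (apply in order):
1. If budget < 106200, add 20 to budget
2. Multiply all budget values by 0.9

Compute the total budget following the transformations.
955872.0

Step 1: Apply Rule 1 - Add 20 to records with budget < 106200
  - 4 records affected: 191000 + (4 × 20) = 191080
  - Unaffected records: 871000
  - Sum after Rule 1: 1062080
Step 2: Apply Rule 2 - Multiply all by 0.9
  - 1062080 × 0.9 = 955872.0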